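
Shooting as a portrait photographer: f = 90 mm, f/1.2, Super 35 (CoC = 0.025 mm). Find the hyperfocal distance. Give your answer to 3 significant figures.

270 m

Hyperfocal distance H = f²/(N·c) + f = 90²/(1.2 × 0.025) + 90 = 8100/0.03 + 90 ≈ 270090.0 mm ≈ 270 m.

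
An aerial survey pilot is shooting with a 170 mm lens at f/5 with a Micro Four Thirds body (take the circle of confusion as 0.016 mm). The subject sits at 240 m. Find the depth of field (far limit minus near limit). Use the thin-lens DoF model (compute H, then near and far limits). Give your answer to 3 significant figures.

570 m

Hyperfocal distance H = f²/(N·c) + f = 170²/(5 × 0.016) + 170 = 28900/0.08 + 170 ≈ 361420.0 mm ≈ 361.4 m.
Near limit Dn = s·(H − f)/(H + s − 2f) = 240000 × (361420.0 − 170) / (361420.0 + 240000 − 2 × 170) = 240000 × 361250.0 / 601080.0 ≈ 144240 mm.
Far limit Df = s·(H − f)/(H − s) = 240000 × (361420.0 − 170) / (361420.0 − 240000) = 240000 × 361250.0 / 121420.0 ≈ 714050 mm.
Depth of field = Df − Dn = 714050 − 144240 ≈ 569810 mm ≈ 570 m.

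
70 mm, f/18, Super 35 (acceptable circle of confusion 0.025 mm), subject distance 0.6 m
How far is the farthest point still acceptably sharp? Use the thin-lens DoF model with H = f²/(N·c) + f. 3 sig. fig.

Hyperfocal distance H = f²/(N·c) + f = 70²/(18 × 0.025) + 70 = 4900/0.45 + 70 ≈ 10958.9 mm ≈ 10.96 m.
Far limit Df = s·(H − f)/(H − s) = 600 × (10958.9 − 70) / (10958.9 − 600) = 600 × 10888.9 / 10358.9 ≈ 630.70 mm ≈ 0.631 m.

0.631 m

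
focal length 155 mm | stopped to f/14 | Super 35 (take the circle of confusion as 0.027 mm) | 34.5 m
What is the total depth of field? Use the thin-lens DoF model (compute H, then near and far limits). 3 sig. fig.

Hyperfocal distance H = f²/(N·c) + f = 155²/(14 × 0.027) + 155 = 24025/0.378 + 155 ≈ 63713.2 mm ≈ 63.71 m.
Near limit Dn = s·(H − f)/(H + s − 2f) = 34500 × (63713.2 − 155) / (63713.2 + 34500 − 2 × 155) = 34500 × 63558.2 / 97903.2 ≈ 22397 mm.
Far limit Df = s·(H − f)/(H − s) = 34500 × (63713.2 − 155) / (63713.2 − 34500) = 34500 × 63558.2 / 29213.2 ≈ 75061 mm.
Depth of field = Df − Dn = 75061 − 22397 ≈ 52664 mm ≈ 52.7 m.

52.7 m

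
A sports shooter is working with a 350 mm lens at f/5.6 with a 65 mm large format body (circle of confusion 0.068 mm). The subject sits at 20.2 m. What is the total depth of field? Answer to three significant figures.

Hyperfocal distance H = f²/(N·c) + f = 350²/(5.6 × 0.068) + 350 = 122500/0.3808 + 350 ≈ 322041.2 mm ≈ 322.0 m.
Near limit Dn = s·(H − f)/(H + s − 2f) = 20200 × (322041.2 − 350) / (322041.2 + 20200 − 2 × 350) = 20200 × 321691.2 / 341541.2 ≈ 19026.0 mm.
Far limit Df = s·(H − f)/(H − s) = 20200 × (322041.2 − 350) / (322041.2 − 20200) = 20200 × 321691.2 / 301841.2 ≈ 21528.4 mm.
Depth of field = Df − Dn = 21528.4 − 19026.0 ≈ 2502.4 mm ≈ 2.50 m.

2.50 m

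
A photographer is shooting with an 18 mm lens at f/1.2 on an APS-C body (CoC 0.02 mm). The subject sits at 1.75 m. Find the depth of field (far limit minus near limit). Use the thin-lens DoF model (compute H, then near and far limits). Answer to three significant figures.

Hyperfocal distance H = f²/(N·c) + f = 18²/(1.2 × 0.02) + 18 = 324/0.024 + 18 ≈ 13518.0 mm ≈ 13.52 m.
Near limit Dn = s·(H − f)/(H + s − 2f) = 1750 × (13518.0 − 18) / (13518.0 + 1750 − 2 × 18) = 1750 × 13500.0 / 15232.0 ≈ 1551.01 mm.
Far limit Df = s·(H − f)/(H − s) = 1750 × (13518.0 − 18) / (13518.0 − 1750) = 1750 × 13500.0 / 11768.0 ≈ 2007.56 mm.
Depth of field = Df − Dn = 2007.56 − 1551.01 ≈ 456.55 mm.

457 mm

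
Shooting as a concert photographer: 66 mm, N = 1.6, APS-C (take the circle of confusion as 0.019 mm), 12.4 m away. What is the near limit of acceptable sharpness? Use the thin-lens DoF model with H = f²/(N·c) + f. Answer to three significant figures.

11.4 m

Hyperfocal distance H = f²/(N·c) + f = 66²/(1.6 × 0.019) + 66 = 4356/0.0304 + 66 ≈ 143355.5 mm ≈ 143.4 m.
Near limit Dn = s·(H − f)/(H + s − 2f) = 12400 × (143355.5 − 66) / (143355.5 + 12400 − 2 × 66) = 12400 × 143289.5 / 155623.5 ≈ 11417 mm ≈ 11.4 m.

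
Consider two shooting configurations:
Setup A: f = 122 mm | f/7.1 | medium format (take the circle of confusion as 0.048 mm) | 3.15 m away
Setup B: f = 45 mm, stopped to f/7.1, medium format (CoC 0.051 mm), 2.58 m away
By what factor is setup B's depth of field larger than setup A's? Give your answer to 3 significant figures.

6.71

Setup A: H = 122²/(7.1×0.048) + 122 ≈ 43795.7 mm; DoF = Df − Dn = 3384.67 − 2945.76 ≈ 438.91 mm.
Setup B: H = 45²/(7.1×0.051) + 45 ≈ 5637.4 mm; DoF = Df − Dn = 4719.2 − 1775.3 ≈ 2943.9 mm.
Ratio = 2943.9 / 438.91 ≈ 6.71.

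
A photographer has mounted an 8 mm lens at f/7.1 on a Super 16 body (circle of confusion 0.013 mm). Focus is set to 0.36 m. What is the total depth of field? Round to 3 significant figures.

Hyperfocal distance H = f²/(N·c) + f = 8²/(7.1 × 0.013) + 8 = 64/0.0923 + 8 ≈ 701.4 mm ≈ 0.701 m.
Near limit Dn = s·(H − f)/(H + s − 2f) = 360 × (701.4 − 8) / (701.4 + 360 − 2 × 8) = 360 × 693.4 / 1045.4 ≈ 238.78 mm.
Far limit Df = s·(H − f)/(H − s) = 360 × (701.4 − 8) / (701.4 − 360) = 360 × 693.4 / 341.4 ≈ 731.19 mm.
Depth of field = Df − Dn = 731.19 − 238.78 ≈ 492.41 mm.

492 mm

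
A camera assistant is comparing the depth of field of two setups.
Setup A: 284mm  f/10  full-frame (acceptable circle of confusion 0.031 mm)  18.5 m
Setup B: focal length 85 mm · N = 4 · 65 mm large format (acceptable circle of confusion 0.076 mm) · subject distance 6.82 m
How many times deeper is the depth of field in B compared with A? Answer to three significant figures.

Setup A: H = 284²/(10×0.031) + 284 ≈ 260464.6 mm; DoF = Df − Dn = 19892.7 − 17289.5 ≈ 2603.2 mm.
Setup B: H = 85²/(4×0.076) + 85 ≈ 23851.4 mm; DoF = Df − Dn = 9516.9 − 5314.1 ≈ 4202.8 mm.
Ratio = 4202.8 / 2603.2 ≈ 1.61.

1.61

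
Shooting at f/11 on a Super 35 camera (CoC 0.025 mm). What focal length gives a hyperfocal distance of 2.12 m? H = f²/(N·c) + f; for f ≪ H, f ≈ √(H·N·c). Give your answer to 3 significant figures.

From H = f²/(N·c) + f, with f ≪ H: f ≈ √(H·N·c) = √(2120 × 11 × 0.025) = √583.00 ≈ 24.15 mm.
Exact: f² + N·c·f − N·c·H = 0 ⇒ f = (−N·c + √((N·c)² + 4·N·c·H))/2 = (−0.275 + √2332.1)/2 ≈ 24.008 mm ≈ 24.0 mm.

24.0 mm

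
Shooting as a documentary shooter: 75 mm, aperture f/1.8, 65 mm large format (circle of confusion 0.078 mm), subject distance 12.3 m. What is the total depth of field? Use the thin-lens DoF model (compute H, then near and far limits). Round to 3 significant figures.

8.28 m

Hyperfocal distance H = f²/(N·c) + f = 75²/(1.8 × 0.078) + 75 = 5625/0.1404 + 75 ≈ 40139.1 mm ≈ 40.14 m.
Near limit Dn = s·(H − f)/(H + s − 2f) = 12300 × (40139.1 − 75) / (40139.1 + 12300 − 2 × 75) = 12300 × 40064.1 / 52289.1 ≈ 9424.3 mm.
Far limit Df = s·(H − f)/(H − s) = 12300 × (40139.1 − 75) / (40139.1 − 12300) = 12300 × 40064.1 / 27839.1 ≈ 17701.3 mm.
Depth of field = Df − Dn = 17701.3 − 9424.3 ≈ 8277.0 mm ≈ 8.28 m.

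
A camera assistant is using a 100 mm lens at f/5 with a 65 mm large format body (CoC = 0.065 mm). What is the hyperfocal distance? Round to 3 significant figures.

30.9 m

Hyperfocal distance H = f²/(N·c) + f = 100²/(5 × 0.065) + 100 = 10000/0.325 + 100 ≈ 30869.2 mm ≈ 30.9 m.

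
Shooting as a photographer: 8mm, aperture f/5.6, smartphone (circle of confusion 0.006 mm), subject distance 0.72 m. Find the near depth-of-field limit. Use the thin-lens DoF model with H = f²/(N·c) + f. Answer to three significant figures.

0.524 m

Hyperfocal distance H = f²/(N·c) + f = 8²/(5.6 × 0.006) + 8 = 64/0.0336 + 8 ≈ 1912.8 mm ≈ 1.913 m.
Near limit Dn = s·(H − f)/(H + s − 2f) = 720 × (1912.8 − 8) / (1912.8 + 720 − 2 × 8) = 720 × 1904.8 / 2616.8 ≈ 524.09 mm ≈ 0.524 m.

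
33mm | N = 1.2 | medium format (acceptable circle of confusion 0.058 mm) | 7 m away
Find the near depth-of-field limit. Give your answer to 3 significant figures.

4.84 m

Hyperfocal distance H = f²/(N·c) + f = 33²/(1.2 × 0.058) + 33 = 1089/0.0696 + 33 ≈ 15679.6 mm ≈ 15.68 m.
Near limit Dn = s·(H − f)/(H + s − 2f) = 7000 × (15679.6 − 33) / (15679.6 + 7000 − 2 × 33) = 7000 × 15646.6 / 22613.6 ≈ 4843.4 mm ≈ 4.84 m.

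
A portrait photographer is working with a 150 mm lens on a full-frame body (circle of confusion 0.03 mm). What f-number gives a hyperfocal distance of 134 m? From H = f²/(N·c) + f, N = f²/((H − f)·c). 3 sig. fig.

Rearrange H = f²/(N·c) + f for N: N = f² / ((H − f)·c).
N = 150² / ((134000 − 150) × 0.03) = 22500 / 4016 ≈ 5.60.

f/5.60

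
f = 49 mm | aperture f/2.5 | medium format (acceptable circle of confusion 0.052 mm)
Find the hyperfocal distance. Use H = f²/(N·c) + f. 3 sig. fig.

Hyperfocal distance H = f²/(N·c) + f = 49²/(2.5 × 0.052) + 49 = 2401/0.13 + 49 ≈ 18518.2 mm ≈ 18.5 m.

18.5 m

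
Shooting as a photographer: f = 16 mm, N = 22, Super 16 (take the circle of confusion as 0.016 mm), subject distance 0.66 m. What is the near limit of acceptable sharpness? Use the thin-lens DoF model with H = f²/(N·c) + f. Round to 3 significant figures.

Hyperfocal distance H = f²/(N·c) + f = 16²/(22 × 0.016) + 16 = 256/0.352 + 16 ≈ 743.3 mm ≈ 0.743 m.
Near limit Dn = s·(H − f)/(H + s − 2f) = 660 × (743.3 − 16) / (743.3 + 660 − 2 × 16) = 660 × 727.3 / 1371.3 ≈ 350.04 mm.

350 mm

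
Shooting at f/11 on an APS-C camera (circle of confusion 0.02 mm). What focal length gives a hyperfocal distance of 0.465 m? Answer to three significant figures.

10.0 mm

From H = f²/(N·c) + f, with f ≪ H: f ≈ √(H·N·c) = √(465 × 11 × 0.02) = √102.30 ≈ 10.11 mm.
Exact: f² + N·c·f − N·c·H = 0 ⇒ f = (−N·c + √((N·c)² + 4·N·c·H))/2 = (−0.22 + √409.25)/2 ≈ 10.005 mm ≈ 10.0 mm.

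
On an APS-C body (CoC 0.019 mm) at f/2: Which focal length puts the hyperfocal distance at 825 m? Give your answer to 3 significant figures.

From H = f²/(N·c) + f, with f ≪ H: f ≈ √(H·N·c) = √(825000 × 2 × 0.019) = √31350 ≈ 177.1 mm.
The +f correction barely moves this — solving exactly, f² + N·c·f − N·c·H = 0 ⇒ f = (−N·c + √((N·c)² + 4·N·c·H))/2 = (−0.038 + √125400)/2 ≈ 177.04 mm, so f ≈ 177 mm.

177 mm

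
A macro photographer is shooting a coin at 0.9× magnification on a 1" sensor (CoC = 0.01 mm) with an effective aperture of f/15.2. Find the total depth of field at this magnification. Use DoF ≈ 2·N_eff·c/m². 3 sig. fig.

0.375 mm

At magnification m, DoF ≈ 2·N_eff·c/m² = 2 × 15.2 × 0.01 / 0.9² = 0.304 / 0.81 ≈ 0.375 mm.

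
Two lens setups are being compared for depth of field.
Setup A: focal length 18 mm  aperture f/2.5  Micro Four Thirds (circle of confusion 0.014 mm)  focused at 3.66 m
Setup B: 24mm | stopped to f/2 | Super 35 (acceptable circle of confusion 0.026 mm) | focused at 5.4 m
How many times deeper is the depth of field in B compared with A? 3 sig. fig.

2.01

Setup A: H = 18²/(2.5×0.014) + 18 ≈ 9275.1 mm; DoF = Df − Dn = 6033.9 − 2626.6 ≈ 3407.3 mm.
Setup B: H = 24²/(2×0.026) + 24 ≈ 11100.9 mm; DoF = Df − Dn = 10492.2 − 3635.5 ≈ 6856.7 mm.
Ratio = 6856.7 / 3407.3 ≈ 2.01.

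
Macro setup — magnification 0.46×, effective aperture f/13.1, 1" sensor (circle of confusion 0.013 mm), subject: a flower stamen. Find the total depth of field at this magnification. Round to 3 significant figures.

At magnification m, DoF ≈ 2·N_eff·c/m² = 2 × 13.1 × 0.013 / 0.46² = 0.3406 / 0.2116 ≈ 1.61 mm.

1.61 mm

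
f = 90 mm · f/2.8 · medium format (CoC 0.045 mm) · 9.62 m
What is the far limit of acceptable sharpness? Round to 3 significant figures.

11.3 m

Hyperfocal distance H = f²/(N·c) + f = 90²/(2.8 × 0.045) + 90 = 8100/0.126 + 90 ≈ 64375.7 mm ≈ 64.38 m.
Far limit Df = s·(H − f)/(H − s) = 9620 × (64375.7 − 90) / (64375.7 − 9620) = 9620 × 64285.7 / 54755.7 ≈ 11294 mm ≈ 11.3 m.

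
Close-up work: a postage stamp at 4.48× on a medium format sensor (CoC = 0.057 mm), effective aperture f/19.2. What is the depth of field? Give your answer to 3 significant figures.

At magnification m, DoF ≈ 2·N_eff·c/m² = 2 × 19.2 × 0.057 / 4.48² = 2.189 / 20.07 ≈ 0.109 mm.

0.109 mm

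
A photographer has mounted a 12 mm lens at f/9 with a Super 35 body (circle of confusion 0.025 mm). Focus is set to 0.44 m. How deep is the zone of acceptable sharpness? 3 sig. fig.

1.06 m

Hyperfocal distance H = f²/(N·c) + f = 12²/(9 × 0.025) + 12 = 144/0.225 + 12 ≈ 652.0 mm ≈ 0.652 m.
Near limit Dn = s·(H − f)/(H + s − 2f) = 440 × (652.0 − 12) / (652.0 + 440 − 2 × 12) = 440 × 640.0 / 1068.0 ≈ 263.7 mm.
Far limit Df = s·(H − f)/(H − s) = 440 × (652.0 − 12) / (652.0 − 440) = 440 × 640.0 / 212.0 ≈ 1328.3 mm.
Depth of field = Df − Dn = 1328.3 − 263.7 ≈ 1064.6 mm ≈ 1.06 m.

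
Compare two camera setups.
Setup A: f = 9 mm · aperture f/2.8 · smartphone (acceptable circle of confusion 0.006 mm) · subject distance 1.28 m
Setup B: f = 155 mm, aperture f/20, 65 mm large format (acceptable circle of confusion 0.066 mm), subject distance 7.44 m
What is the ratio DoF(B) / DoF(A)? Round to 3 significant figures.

Setup A: H = 9²/(2.8×0.006) + 9 ≈ 4830.4 mm; DoF = Df − Dn = 1738.22 − 1012.97 ≈ 725.25 mm.
Setup B: H = 155²/(20×0.066) + 155 ≈ 18355.8 mm; DoF = Df − Dn = 12405.3 − 5313.3 ≈ 7092.0 mm.
Ratio = 7092.0 / 725.25 ≈ 9.78.

9.78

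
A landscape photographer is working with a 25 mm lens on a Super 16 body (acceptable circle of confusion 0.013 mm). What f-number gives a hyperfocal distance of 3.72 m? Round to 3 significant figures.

f/13

Rearrange H = f²/(N·c) + f for N: N = f² / ((H − f)·c).
N = 25² / ((3720 − 25) × 0.013) = 625 / 48.03 ≈ 13.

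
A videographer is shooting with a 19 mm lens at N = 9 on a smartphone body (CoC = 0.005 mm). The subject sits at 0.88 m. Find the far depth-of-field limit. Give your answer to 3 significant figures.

Hyperfocal distance H = f²/(N·c) + f = 19²/(9 × 0.005) + 19 = 361/0.045 + 19 ≈ 8041.2 mm ≈ 8.041 m.
Far limit Df = s·(H − f)/(H − s) = 880 × (8041.2 − 19) / (8041.2 − 880) = 880 × 8022.2 / 7161.2 ≈ 985.80 mm ≈ 0.986 m.

0.986 m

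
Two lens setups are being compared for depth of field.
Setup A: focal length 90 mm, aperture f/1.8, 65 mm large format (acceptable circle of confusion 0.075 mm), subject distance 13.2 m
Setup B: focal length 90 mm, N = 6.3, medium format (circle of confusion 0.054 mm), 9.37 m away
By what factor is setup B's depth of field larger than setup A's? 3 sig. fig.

1.42

Setup A: H = 90²/(1.8×0.075) + 90 ≈ 60090.0 mm; DoF = Df − Dn = 16890.6 − 10833.0 ≈ 6057.6 mm.
Setup B: H = 90²/(6.3×0.054) + 90 ≈ 23899.5 mm; DoF = Df − Dn = 15354.6 − 6742.2 ≈ 8612.4 mm.
Ratio = 8612.4 / 6057.6 ≈ 1.42.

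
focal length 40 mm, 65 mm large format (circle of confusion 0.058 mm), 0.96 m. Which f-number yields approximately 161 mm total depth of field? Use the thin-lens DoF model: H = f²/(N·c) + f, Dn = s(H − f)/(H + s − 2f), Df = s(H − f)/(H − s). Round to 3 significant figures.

f/2.50

Write h = H − f = f²/(N·c). The thin-lens limits are Dn = s·h/(h + (s−f)) and Df = s·h/(h − (s−f)), so DoF = Df − Dn = 2·s·(s−f)·h / (h² − (s−f)²).
That is a quadratic in h: DoF·h² − 2·s·(s−f)·h − DoF·(s−f)² = 0 ⇒ h = (s−f)·(s + √(s² + DoF²)) / DoF = 920 × (960 + √(960² + 161²)) / 161 = 920 × (960 + 973.407) / 161 ≈ 11048 mm.
Then N = f²/(c·h) = 40² / (0.058 × 11048) = 1600 / 640.79 ≈ 2.50.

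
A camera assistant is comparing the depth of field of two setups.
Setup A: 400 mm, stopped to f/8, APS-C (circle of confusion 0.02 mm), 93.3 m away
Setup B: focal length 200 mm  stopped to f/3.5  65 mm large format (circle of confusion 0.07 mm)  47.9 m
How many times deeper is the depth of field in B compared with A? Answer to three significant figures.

1.75

Setup A: H = 400²/(8×0.02) + 400 ≈ 1000400.0 mm; DoF = Df − Dn = 102855 − 85369 ≈ 17486 mm.
Setup B: H = 200²/(3.5×0.07) + 200 ≈ 163465.3 mm; DoF = Df − Dn = 67671 − 37070 ≈ 30601 mm.
Ratio = 30601 / 17486 ≈ 1.75.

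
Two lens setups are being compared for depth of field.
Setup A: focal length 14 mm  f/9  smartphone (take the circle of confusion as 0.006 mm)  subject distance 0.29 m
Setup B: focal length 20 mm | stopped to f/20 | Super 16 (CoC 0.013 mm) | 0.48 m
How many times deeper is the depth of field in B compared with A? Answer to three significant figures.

Setup A: H = 14²/(9×0.006) + 14 ≈ 3643.6 mm; DoF = Df − Dn = 313.867 − 269.507 ≈ 44.360 mm.
Setup B: H = 20²/(20×0.013) + 20 ≈ 1558.5 mm; DoF = Df − Dn = 684.74 − 369.52 ≈ 315.22 mm.
Ratio = 315.22 / 44.360 ≈ 7.11.

7.11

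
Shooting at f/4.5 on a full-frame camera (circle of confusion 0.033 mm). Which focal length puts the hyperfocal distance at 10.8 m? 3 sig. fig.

40.0 mm

From H = f²/(N·c) + f, with f ≪ H: f ≈ √(H·N·c) = √(10800 × 4.5 × 0.033) = √1603.8 ≈ 40.05 mm.
Exact: f² + N·c·f − N·c·H = 0 ⇒ f = (−N·c + √((N·c)² + 4·N·c·H))/2 = (−0.1485 + √6415.2)/2 ≈ 39.973 mm ≈ 40.0 mm.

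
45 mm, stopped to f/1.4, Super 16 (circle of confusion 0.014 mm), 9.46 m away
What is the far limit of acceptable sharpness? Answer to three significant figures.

10.4 m

Hyperfocal distance H = f²/(N·c) + f = 45²/(1.4 × 0.014) + 45 = 2025/0.0196 + 45 ≈ 103361.3 mm ≈ 103.4 m.
Far limit Df = s·(H − f)/(H − s) = 9460 × (103361.3 − 45) / (103361.3 − 9460) = 9460 × 103316.3 / 93901.3 ≈ 10409 mm ≈ 10.4 m.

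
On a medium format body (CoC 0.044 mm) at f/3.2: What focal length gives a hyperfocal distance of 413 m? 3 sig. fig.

241 mm

From H = f²/(N·c) + f, with f ≪ H: f ≈ √(H·N·c) = √(413000 × 3.2 × 0.044) = √58150 ≈ 241.1 mm.
The +f correction barely moves this — solving exactly, f² + N·c·f − N·c·H = 0 ⇒ f = (−N·c + √((N·c)² + 4·N·c·H))/2 = (−0.1408 + √232602)/2 ≈ 241.07 mm, so f ≈ 241 mm.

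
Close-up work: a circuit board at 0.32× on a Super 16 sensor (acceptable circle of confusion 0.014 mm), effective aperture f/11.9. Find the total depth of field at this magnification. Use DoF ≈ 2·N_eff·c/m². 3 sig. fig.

3.25 mm

At magnification m, DoF ≈ 2·N_eff·c/m² = 2 × 11.9 × 0.014 / 0.32² = 0.3332 / 0.1024 ≈ 3.25 mm.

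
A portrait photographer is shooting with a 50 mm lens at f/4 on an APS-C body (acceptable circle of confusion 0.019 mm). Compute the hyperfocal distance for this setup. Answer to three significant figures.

32.9 m

Hyperfocal distance H = f²/(N·c) + f = 50²/(4 × 0.019) + 50 = 2500/0.076 + 50 ≈ 32944.7 mm ≈ 32.9 m.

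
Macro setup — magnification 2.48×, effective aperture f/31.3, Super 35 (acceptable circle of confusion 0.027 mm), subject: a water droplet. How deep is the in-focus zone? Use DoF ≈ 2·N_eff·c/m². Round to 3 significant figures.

0.275 mm

At magnification m, DoF ≈ 2·N_eff·c/m² = 2 × 31.3 × 0.027 / 2.48² = 1.69 / 6.15 ≈ 0.275 mm.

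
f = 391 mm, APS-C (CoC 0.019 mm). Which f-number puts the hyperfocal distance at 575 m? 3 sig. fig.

Rearrange H = f²/(N·c) + f for N: N = f² / ((H − f)·c).
N = 391² / ((575000 − 391) × 0.019) = 152881 / 10918 ≈ 14.

f/14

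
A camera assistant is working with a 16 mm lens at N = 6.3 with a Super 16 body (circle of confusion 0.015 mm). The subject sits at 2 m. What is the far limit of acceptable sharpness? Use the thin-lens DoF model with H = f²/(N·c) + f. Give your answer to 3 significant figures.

Hyperfocal distance H = f²/(N·c) + f = 16²/(6.3 × 0.015) + 16 = 256/0.0945 + 16 ≈ 2725.0 mm ≈ 2.725 m.
Far limit Df = s·(H − f)/(H − s) = 2000 × (2725.0 − 16) / (2725.0 − 2000) = 2000 × 2709.0 / 725.0 ≈ 7473.1 mm ≈ 7.47 m.

7.47 m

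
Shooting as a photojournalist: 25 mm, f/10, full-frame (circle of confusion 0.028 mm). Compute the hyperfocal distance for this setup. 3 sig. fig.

Hyperfocal distance H = f²/(N·c) + f = 25²/(10 × 0.028) + 25 = 625/0.28 + 25 ≈ 2257.1 mm ≈ 2.26 m.

2.26 m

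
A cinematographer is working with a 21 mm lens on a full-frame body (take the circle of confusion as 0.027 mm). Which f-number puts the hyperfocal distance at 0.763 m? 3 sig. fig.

f/22

Rearrange H = f²/(N·c) + f for N: N = f² / ((H − f)·c).
N = 21² / ((763 − 21) × 0.027) = 441 / 20.03 ≈ 22.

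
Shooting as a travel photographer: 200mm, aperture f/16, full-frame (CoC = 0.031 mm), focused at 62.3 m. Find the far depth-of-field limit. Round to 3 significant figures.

271 m

Hyperfocal distance H = f²/(N·c) + f = 200²/(16 × 0.031) + 200 = 40000/0.496 + 200 ≈ 80845.2 mm ≈ 80.85 m.
Far limit Df = s·(H − f)/(H − s) = 62300 × (80845.2 − 200) / (80845.2 − 62300) = 62300 × 80645.2 / 18545.2 ≈ 270917 mm ≈ 271 m.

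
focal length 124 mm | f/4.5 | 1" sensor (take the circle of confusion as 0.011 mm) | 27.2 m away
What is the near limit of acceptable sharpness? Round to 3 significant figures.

25.0 m

Hyperfocal distance H = f²/(N·c) + f = 124²/(4.5 × 0.011) + 124 = 15376/0.0495 + 124 ≈ 310750.3 mm ≈ 310.8 m.
Near limit Dn = s·(H − f)/(H + s − 2f) = 27200 × (310750.3 − 124) / (310750.3 + 27200 − 2 × 124) = 27200 × 310626.3 / 337702.3 ≈ 25019 mm ≈ 25.0 m.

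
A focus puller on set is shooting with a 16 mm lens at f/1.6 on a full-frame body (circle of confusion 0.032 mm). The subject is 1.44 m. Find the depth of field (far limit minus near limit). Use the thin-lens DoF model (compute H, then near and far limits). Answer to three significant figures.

Hyperfocal distance H = f²/(N·c) + f = 16²/(1.6 × 0.032) + 16 = 256/0.0512 + 16 ≈ 5016.0 mm ≈ 5.016 m.
Near limit Dn = s·(H − f)/(H + s − 2f) = 1440 × (5016.0 − 16) / (5016.0 + 1440 − 2 × 16) = 1440 × 5000.0 / 6424.0 ≈ 1120.80 mm.
Far limit Df = s·(H − f)/(H − s) = 1440 × (5016.0 − 16) / (5016.0 − 1440) = 1440 × 5000.0 / 3576.0 ≈ 2013.42 mm.
Depth of field = Df − Dn = 2013.42 − 1120.80 ≈ 892.62 mm ≈ 0.893 m.

0.893 m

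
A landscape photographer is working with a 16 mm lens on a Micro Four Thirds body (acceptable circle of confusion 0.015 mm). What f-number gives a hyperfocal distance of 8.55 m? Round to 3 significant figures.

f/2.00

Rearrange H = f²/(N·c) + f for N: N = f² / ((H − f)·c).
N = 16² / ((8550 − 16) × 0.015) = 256 / 128.0 ≈ 2.00.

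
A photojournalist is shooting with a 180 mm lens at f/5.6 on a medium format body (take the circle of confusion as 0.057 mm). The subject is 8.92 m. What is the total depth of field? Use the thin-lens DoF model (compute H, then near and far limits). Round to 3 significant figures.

1.55 m

Hyperfocal distance H = f²/(N·c) + f = 180²/(5.6 × 0.057) + 180 = 32400/0.3192 + 180 ≈ 101683.8 mm ≈ 101.7 m.
Near limit Dn = s·(H − f)/(H + s − 2f) = 8920 × (101683.8 − 180) / (101683.8 + 8920 − 2 × 180) = 8920 × 101503.8 / 110243.8 ≈ 8212.8 mm.
Far limit Df = s·(H − f)/(H − s) = 8920 × (101683.8 − 180) / (101683.8 − 8920) = 8920 × 101503.8 / 92763.8 ≈ 9760.4 mm.
Depth of field = Df − Dn = 9760.4 − 8212.8 ≈ 1547.6 mm ≈ 1.55 m.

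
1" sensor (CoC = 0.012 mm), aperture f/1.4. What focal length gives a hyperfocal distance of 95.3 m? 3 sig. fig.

40.0 mm

From H = f²/(N·c) + f, with f ≪ H: f ≈ √(H·N·c) = √(95300 × 1.4 × 0.012) = √1601.0 ≈ 40.01 mm.
The +f correction barely moves this — solving exactly, f² + N·c·f − N·c·H = 0 ⇒ f = (−N·c + √((N·c)² + 4·N·c·H))/2 = (−0.0168 + √6404.2)/2 ≈ 40.005 mm, so f ≈ 40.0 mm.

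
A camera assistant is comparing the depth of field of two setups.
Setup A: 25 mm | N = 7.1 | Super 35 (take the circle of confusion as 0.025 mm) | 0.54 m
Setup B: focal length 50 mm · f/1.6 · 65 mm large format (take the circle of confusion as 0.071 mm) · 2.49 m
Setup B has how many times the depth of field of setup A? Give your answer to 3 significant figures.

3.46

Setup A: H = 25²/(7.1×0.025) + 25 ≈ 3546.1 mm; DoF = Df − Dn = 632.51 − 471.10 ≈ 161.41 mm.
Setup B: H = 50²/(1.6×0.071) + 50 ≈ 22057.0 mm; DoF = Df − Dn = 2800.50 − 2241.48 ≈ 559.02 mm.
Ratio = 559.02 / 161.41 ≈ 3.46.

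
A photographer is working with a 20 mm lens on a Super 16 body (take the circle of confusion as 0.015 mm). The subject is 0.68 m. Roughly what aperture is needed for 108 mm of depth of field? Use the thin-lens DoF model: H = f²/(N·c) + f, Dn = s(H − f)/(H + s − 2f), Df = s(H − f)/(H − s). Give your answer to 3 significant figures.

Write h = H − f = f²/(N·c). The thin-lens limits are Dn = s·h/(h + (s−f)) and Df = s·h/(h − (s−f)), so DoF = Df − Dn = 2·s·(s−f)·h / (h² − (s−f)²).
That is a quadratic in h: DoF·h² − 2·s·(s−f)·h − DoF·(s−f)² = 0 ⇒ h = (s−f)·(s + √(s² + DoF²)) / DoF = 660 × (680 + √(680² + 108²)) / 108 = 660 × (680 + 688.523) / 108 ≈ 8363.2 mm.
Then N = f²/(c·h) = 20² / (0.015 × 8363.2) = 400 / 125.45 ≈ 3.19.

f/3.19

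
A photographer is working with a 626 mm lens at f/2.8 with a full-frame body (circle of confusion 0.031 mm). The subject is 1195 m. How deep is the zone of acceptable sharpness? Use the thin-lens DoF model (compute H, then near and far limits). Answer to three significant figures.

680 m

Hyperfocal distance H = f²/(N·c) + f = 626²/(2.8 × 0.031) + 626 = 391876/0.0868 + 626 ≈ 4515326.5 mm ≈ 4515 m.
Near limit Dn = s·(H − f)/(H + s − 2f) = 1195000 × (4515326.5 − 626) / (4515326.5 + 1195000 − 2 × 626) = 1195000 × 4514700.5 / 5709074.5 ≈ 944999 mm.
Far limit Df = s·(H − f)/(H − s) = 1195000 × (4515326.5 − 626) / (4515326.5 − 1195000) = 1195000 × 4514700.5 / 3320326.5 ≈ 1624860 mm.
Depth of field = Df − Dn = 1624860 − 944999 ≈ 679861 mm ≈ 680 m.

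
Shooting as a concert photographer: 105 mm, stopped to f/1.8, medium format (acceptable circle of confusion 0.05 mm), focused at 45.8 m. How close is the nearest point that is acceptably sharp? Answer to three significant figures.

Hyperfocal distance H = f²/(N·c) + f = 105²/(1.8 × 0.05) + 105 = 11025/0.09 + 105 ≈ 122605.0 mm ≈ 122.6 m.
Near limit Dn = s·(H − f)/(H + s − 2f) = 45800 × (122605.0 − 105) / (122605.0 + 45800 − 2 × 105) = 45800 × 122500.0 / 168195.0 ≈ 33357 mm ≈ 33.4 m.

33.4 m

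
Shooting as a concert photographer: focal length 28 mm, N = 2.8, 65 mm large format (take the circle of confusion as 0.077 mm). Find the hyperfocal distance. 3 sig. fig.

3.66 m

Hyperfocal distance H = f²/(N·c) + f = 28²/(2.8 × 0.077) + 28 = 784/0.2156 + 28 ≈ 3664.4 mm ≈ 3.66 m.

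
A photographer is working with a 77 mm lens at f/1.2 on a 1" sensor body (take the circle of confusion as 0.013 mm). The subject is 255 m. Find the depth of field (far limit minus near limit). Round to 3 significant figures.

622 m

Hyperfocal distance H = f²/(N·c) + f = 77²/(1.2 × 0.013) + 77 = 5929/0.0156 + 77 ≈ 380141.1 mm ≈ 380.1 m.
Near limit Dn = s·(H − f)/(H + s − 2f) = 255000 × (380141.1 − 77) / (380141.1 + 255000 − 2 × 77) = 255000 × 380064.1 / 634987.1 ≈ 152627 mm.
Far limit Df = s·(H − f)/(H − s) = 255000 × (380141.1 − 77) / (380141.1 − 255000) = 255000 × 380064.1 / 125141.1 ≈ 774457 mm.
Depth of field = Df − Dn = 774457 − 152627 ≈ 621830 mm ≈ 622 m.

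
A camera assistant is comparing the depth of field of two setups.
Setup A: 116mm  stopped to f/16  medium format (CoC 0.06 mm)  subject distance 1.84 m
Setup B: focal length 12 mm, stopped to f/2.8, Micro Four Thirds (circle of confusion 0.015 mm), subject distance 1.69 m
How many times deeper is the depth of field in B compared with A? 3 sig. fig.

4.73

Setup A: H = 116²/(16×0.06) + 116 ≈ 14132.7 mm; DoF = Df − Dn = 2098.05 − 1638.47 ≈ 459.58 mm.
Setup B: H = 12²/(2.8×0.015) + 12 ≈ 3440.6 mm; DoF = Df − Dn = 3309.9 − 1134.7 ≈ 2175.2 mm.
Ratio = 2175.2 / 459.58 ≈ 4.73.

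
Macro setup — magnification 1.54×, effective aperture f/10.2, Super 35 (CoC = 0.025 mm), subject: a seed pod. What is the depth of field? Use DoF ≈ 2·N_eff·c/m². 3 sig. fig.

0.215 mm

At magnification m, DoF ≈ 2·N_eff·c/m² = 2 × 10.2 × 0.025 / 1.54² = 0.51 / 2.372 ≈ 0.215 mm.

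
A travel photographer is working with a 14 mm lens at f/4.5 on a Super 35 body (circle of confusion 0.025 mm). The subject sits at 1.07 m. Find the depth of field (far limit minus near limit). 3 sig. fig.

2.05 m

Hyperfocal distance H = f²/(N·c) + f = 14²/(4.5 × 0.025) + 14 = 196/0.1125 + 14 ≈ 1756.2 mm ≈ 1.756 m.
Near limit Dn = s·(H − f)/(H + s − 2f) = 1070 × (1756.2 − 14) / (1756.2 + 1070 − 2 × 14) = 1070 × 1742.2 / 2798.2 ≈ 666.2 mm.
Far limit Df = s·(H − f)/(H − s) = 1070 × (1756.2 − 14) / (1756.2 − 1070) = 1070 × 1742.2 / 686.2 ≈ 2716.6 mm.
Depth of field = Df − Dn = 2716.6 − 666.2 ≈ 2050.4 mm ≈ 2.05 m.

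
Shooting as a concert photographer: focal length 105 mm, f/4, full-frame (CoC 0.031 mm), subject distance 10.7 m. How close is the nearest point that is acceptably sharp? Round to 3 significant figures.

Hyperfocal distance H = f²/(N·c) + f = 105²/(4 × 0.031) + 105 = 11025/0.124 + 105 ≈ 89016.3 mm ≈ 89.02 m.
Near limit Dn = s·(H − f)/(H + s − 2f) = 10700 × (89016.3 − 105) / (89016.3 + 10700 − 2 × 105) = 10700 × 88911.3 / 99506.3 ≈ 9560.7 mm ≈ 9.56 m.

9.56 m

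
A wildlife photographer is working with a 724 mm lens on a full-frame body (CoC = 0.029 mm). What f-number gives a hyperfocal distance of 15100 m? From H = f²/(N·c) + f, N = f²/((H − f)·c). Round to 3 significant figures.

Rearrange H = f²/(N·c) + f for N: N = f² / ((H − f)·c).
N = 724² / ((15100000 − 724) × 0.029) = 524176 / 437879 ≈ 1.20.

f/1.20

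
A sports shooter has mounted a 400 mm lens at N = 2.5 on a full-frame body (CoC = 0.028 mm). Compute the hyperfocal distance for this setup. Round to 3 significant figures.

2290 m

Hyperfocal distance H = f²/(N·c) + f = 400²/(2.5 × 0.028) + 400 = 160000/0.07 + 400 ≈ 2286114.3 mm ≈ 2290 m.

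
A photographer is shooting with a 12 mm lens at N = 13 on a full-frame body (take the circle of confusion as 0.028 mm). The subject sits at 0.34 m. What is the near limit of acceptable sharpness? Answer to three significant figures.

Hyperfocal distance H = f²/(N·c) + f = 12²/(13 × 0.028) + 12 = 144/0.364 + 12 ≈ 407.6 mm ≈ 0.408 m.
Near limit Dn = s·(H − f)/(H + s − 2f) = 340 × (407.6 − 12) / (407.6 + 340 − 2 × 12) = 340 × 395.6 / 723.6 ≈ 185.88 mm.

186 mm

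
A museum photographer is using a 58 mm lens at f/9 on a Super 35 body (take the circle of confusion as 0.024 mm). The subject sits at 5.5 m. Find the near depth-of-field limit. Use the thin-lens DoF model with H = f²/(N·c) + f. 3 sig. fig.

4.08 m

Hyperfocal distance H = f²/(N·c) + f = 58²/(9 × 0.024) + 58 = 3364/0.216 + 58 ≈ 15632.1 mm ≈ 15.63 m.
Near limit Dn = s·(H − f)/(H + s − 2f) = 5500 × (15632.1 − 58) / (15632.1 + 5500 − 2 × 58) = 5500 × 15574.1 / 21016.1 ≈ 4075.8 mm ≈ 4.08 m.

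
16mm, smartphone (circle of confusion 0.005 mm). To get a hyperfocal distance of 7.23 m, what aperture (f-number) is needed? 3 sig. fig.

f/7.10

Rearrange H = f²/(N·c) + f for N: N = f² / ((H − f)·c).
N = 16² / ((7230 − 16) × 0.005) = 256 / 36.07 ≈ 7.10.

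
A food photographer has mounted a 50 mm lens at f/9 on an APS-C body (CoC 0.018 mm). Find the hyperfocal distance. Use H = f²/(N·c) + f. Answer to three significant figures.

Hyperfocal distance H = f²/(N·c) + f = 50²/(9 × 0.018) + 50 = 2500/0.162 + 50 ≈ 15482.1 mm ≈ 15.5 m.

15.5 m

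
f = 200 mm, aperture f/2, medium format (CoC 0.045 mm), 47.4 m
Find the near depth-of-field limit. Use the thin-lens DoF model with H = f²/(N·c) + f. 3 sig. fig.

Hyperfocal distance H = f²/(N·c) + f = 200²/(2 × 0.045) + 200 = 40000/0.09 + 200 ≈ 444644.4 mm ≈ 444.6 m.
Near limit Dn = s·(H − f)/(H + s − 2f) = 47400 × (444644.4 − 200) / (444644.4 + 47400 − 2 × 200) = 47400 × 444444.4 / 491644.4 ≈ 42849 mm ≈ 42.8 m.

42.8 m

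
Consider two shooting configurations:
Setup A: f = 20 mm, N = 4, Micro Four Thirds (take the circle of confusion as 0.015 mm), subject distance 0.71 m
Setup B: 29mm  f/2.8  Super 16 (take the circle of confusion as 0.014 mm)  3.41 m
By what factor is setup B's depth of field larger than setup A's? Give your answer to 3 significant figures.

Setup A: H = 20²/(4×0.015) + 20 ≈ 6686.7 mm; DoF = Df − Dn = 791.97 − 643.41 ≈ 148.56 mm.
Setup B: H = 29²/(2.8×0.014) + 29 ≈ 21483.1 mm; DoF = Df − Dn = 4047.9 − 2945.8 ≈ 1102.1 mm.
Ratio = 1102.1 / 148.56 ≈ 7.42.

7.42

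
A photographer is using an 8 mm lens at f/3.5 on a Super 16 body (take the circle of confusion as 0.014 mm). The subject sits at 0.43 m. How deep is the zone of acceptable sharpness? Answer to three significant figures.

310 mm

Hyperfocal distance H = f²/(N·c) + f = 8²/(3.5 × 0.014) + 8 = 64/0.049 + 8 ≈ 1314.1 mm ≈ 1.314 m.
Near limit Dn = s·(H − f)/(H + s − 2f) = 430 × (1314.1 − 8) / (1314.1 + 430 − 2 × 8) = 430 × 1306.1 / 1728.1 ≈ 325.00 mm.
Far limit Df = s·(H − f)/(H − s) = 430 × (1314.1 − 8) / (1314.1 − 430) = 430 × 1306.1 / 884.1 ≈ 635.24 mm.
Depth of field = Df − Dn = 635.24 − 325.00 ≈ 310.24 mm.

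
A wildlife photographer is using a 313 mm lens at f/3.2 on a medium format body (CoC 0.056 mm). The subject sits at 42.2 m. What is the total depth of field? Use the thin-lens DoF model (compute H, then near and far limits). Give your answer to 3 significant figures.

Hyperfocal distance H = f²/(N·c) + f = 313²/(3.2 × 0.056) + 313 = 97969/0.1792 + 313 ≈ 547015.0 mm ≈ 547.0 m.
Near limit Dn = s·(H − f)/(H + s − 2f) = 42200 × (547015.0 − 313) / (547015.0 + 42200 − 2 × 313) = 42200 × 546702.0 / 588589.0 ≈ 39196.8 mm.
Far limit Df = s·(H − f)/(H − s) = 42200 × (547015.0 − 313) / (547015.0 − 42200) = 42200 × 546702.0 / 504815.0 ≈ 45701.5 mm.
Depth of field = Df − Dn = 45701.5 − 39196.8 ≈ 6504.7 mm ≈ 6.50 m.

6.50 m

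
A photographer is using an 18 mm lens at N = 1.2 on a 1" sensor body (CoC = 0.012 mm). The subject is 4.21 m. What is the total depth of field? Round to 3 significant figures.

Hyperfocal distance H = f²/(N·c) + f = 18²/(1.2 × 0.012) + 18 = 324/0.0144 + 18 ≈ 22518.0 mm ≈ 22.52 m.
Near limit Dn = s·(H − f)/(H + s − 2f) = 4210 × (22518.0 − 18) / (22518.0 + 4210 − 2 × 18) = 4210 × 22500.0 / 26692.0 ≈ 3548.8 mm.
Far limit Df = s·(H − f)/(H − s) = 4210 × (22518.0 − 18) / (22518.0 − 4210) = 4210 × 22500.0 / 18308.0 ≈ 5174.0 mm.
Depth of field = Df − Dn = 5174.0 − 3548.8 ≈ 1625.2 mm ≈ 1.63 m.

1.63 m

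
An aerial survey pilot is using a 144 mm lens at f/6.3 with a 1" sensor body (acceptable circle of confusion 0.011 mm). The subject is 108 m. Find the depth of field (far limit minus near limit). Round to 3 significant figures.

Hyperfocal distance H = f²/(N·c) + f = 144²/(6.3 × 0.011) + 144 = 20736/0.0693 + 144 ≈ 299364.8 mm ≈ 299.4 m.
Near limit Dn = s·(H − f)/(H + s − 2f) = 108000 × (299364.8 − 144) / (299364.8 + 108000 − 2 × 144) = 108000 × 299220.8 / 407076.8 ≈ 79385 mm.
Far limit Df = s·(H − f)/(H − s) = 108000 × (299364.8 − 144) / (299364.8 − 108000) = 108000 × 299220.8 / 191364.8 ≈ 168870 mm.
Depth of field = Df − Dn = 168870 − 79385 ≈ 89485 mm ≈ 89.5 m.

89.5 m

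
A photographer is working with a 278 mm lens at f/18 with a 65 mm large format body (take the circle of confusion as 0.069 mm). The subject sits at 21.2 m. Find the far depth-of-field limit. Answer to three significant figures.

Hyperfocal distance H = f²/(N·c) + f = 278²/(18 × 0.069) + 278 = 77284/1.242 + 278 ≈ 62503.4 mm ≈ 62.50 m.
Far limit Df = s·(H − f)/(H − s) = 21200 × (62503.4 − 278) / (62503.4 − 21200) = 21200 × 62225.4 / 41303.4 ≈ 31939 mm ≈ 31.9 m.

31.9 m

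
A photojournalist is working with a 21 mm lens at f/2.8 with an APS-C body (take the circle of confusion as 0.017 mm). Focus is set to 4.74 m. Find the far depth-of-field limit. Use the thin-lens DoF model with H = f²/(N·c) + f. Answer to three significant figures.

Hyperfocal distance H = f²/(N·c) + f = 21²/(2.8 × 0.017) + 21 = 441/0.0476 + 21 ≈ 9285.7 mm ≈ 9.286 m.
Far limit Df = s·(H − f)/(H − s) = 4740 × (9285.7 − 21) / (9285.7 − 4740) = 4740 × 9264.7 / 4545.7 ≈ 9660.7 mm ≈ 9.66 m.

9.66 m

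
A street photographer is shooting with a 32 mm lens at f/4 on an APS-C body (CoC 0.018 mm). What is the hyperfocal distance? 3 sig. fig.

Hyperfocal distance H = f²/(N·c) + f = 32²/(4 × 0.018) + 32 = 1024/0.072 + 32 ≈ 14254.2 mm ≈ 14.3 m.

14.3 m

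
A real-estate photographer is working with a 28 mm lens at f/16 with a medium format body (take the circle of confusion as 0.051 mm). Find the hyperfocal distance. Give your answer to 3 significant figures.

0.989 m

Hyperfocal distance H = f²/(N·c) + f = 28²/(16 × 0.051) + 28 = 784/0.816 + 28 ≈ 988.8 mm ≈ 0.989 m.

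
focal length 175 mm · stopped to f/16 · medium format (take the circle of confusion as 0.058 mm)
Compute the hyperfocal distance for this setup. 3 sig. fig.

Hyperfocal distance H = f²/(N·c) + f = 175²/(16 × 0.058) + 175 = 30625/0.928 + 175 ≈ 33176.1 mm ≈ 33.2 m.

33.2 m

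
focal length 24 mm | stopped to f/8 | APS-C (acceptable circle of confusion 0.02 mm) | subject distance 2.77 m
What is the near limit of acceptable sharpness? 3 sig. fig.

Hyperfocal distance H = f²/(N·c) + f = 24²/(8 × 0.02) + 24 = 576/0.16 + 24 ≈ 3624.0 mm ≈ 3.624 m.
Near limit Dn = s·(H − f)/(H + s − 2f) = 2770 × (3624.0 − 24) / (3624.0 + 2770 − 2 × 24) = 2770 × 3600.0 / 6346.0 ≈ 1571.4 mm ≈ 1.57 m.

1.57 m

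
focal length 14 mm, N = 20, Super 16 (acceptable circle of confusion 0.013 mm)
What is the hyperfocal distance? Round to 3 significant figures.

Hyperfocal distance H = f²/(N·c) + f = 14²/(20 × 0.013) + 14 = 196/0.26 + 14 ≈ 767.8 mm ≈ 0.768 m.

0.768 m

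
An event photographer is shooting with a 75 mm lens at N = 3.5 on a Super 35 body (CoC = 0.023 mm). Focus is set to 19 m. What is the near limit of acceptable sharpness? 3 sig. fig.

Hyperfocal distance H = f²/(N·c) + f = 75²/(3.5 × 0.023) + 75 = 5625/0.0805 + 75 ≈ 69950.8 mm ≈ 69.95 m.
Near limit Dn = s·(H − f)/(H + s − 2f) = 19000 × (69950.8 − 75) / (69950.8 + 19000 − 2 × 75) = 19000 × 69875.8 / 88800.8 ≈ 14951 mm ≈ 15.0 m.

15.0 m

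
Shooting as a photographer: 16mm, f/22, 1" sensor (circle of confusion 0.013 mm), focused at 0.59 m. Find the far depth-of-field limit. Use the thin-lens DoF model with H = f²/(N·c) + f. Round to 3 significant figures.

Hyperfocal distance H = f²/(N·c) + f = 16²/(22 × 0.013) + 16 = 256/0.286 + 16 ≈ 911.1 mm ≈ 0.911 m.
Far limit Df = s·(H − f)/(H − s) = 590 × (911.1 − 16) / (911.1 − 590) = 590 × 895.1 / 321.1 ≈ 1644.7 mm ≈ 1.64 m.

1.64 m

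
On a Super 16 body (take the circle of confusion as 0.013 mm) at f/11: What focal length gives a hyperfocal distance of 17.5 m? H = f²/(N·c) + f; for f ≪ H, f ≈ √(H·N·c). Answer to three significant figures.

From H = f²/(N·c) + f, with f ≪ H: f ≈ √(H·N·c) = √(17500 × 11 × 0.013) = √2502.5 ≈ 50.02 mm.
The +f correction barely moves this — solving exactly, f² + N·c·f − N·c·H = 0 ⇒ f = (−N·c + √((N·c)² + 4·N·c·H))/2 = (−0.143 + √10010)/2 ≈ 49.954 mm, so f ≈ 50.0 mm.

50.0 mm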